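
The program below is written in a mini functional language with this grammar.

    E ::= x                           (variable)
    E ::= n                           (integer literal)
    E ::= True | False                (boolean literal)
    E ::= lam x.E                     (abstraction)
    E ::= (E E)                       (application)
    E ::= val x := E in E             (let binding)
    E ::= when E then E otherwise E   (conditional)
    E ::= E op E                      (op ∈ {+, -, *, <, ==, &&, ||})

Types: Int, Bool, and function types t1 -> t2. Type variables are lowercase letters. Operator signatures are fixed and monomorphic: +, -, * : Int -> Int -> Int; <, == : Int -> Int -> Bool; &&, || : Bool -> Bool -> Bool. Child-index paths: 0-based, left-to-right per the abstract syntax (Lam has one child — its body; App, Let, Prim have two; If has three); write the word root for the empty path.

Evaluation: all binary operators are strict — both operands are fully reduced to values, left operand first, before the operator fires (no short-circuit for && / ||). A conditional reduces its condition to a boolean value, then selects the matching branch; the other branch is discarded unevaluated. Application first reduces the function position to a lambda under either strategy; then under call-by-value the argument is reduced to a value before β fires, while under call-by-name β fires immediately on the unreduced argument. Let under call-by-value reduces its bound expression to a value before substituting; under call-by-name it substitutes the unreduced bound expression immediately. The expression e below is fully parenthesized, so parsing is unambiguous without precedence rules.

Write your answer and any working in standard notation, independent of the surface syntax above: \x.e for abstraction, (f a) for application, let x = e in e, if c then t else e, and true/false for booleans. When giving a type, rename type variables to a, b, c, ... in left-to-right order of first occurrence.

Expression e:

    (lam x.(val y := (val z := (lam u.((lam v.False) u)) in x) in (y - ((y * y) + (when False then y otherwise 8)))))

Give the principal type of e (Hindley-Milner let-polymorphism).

Derivation:
\v._ : c -> Bool
u : b
  unify c -> Bool ~ b -> d
  unify c ~ b
  unify Bool ~ d
_ _ : Bool
\u._ : b -> Bool
let z : forall. b -> Bool
x : a
let y : a
y : a
  unify a ~ Int
y : Int
  unify Int ~ Int
y : Int
  unify Int ~ Int
  unify Int ~ Int
  unify Bool ~ Bool
y : Int
  unify Int ~ Int
  unify Int ~ Int
  unify Int ~ Int
\x._ : Int -> Int

Answer: Int -> Int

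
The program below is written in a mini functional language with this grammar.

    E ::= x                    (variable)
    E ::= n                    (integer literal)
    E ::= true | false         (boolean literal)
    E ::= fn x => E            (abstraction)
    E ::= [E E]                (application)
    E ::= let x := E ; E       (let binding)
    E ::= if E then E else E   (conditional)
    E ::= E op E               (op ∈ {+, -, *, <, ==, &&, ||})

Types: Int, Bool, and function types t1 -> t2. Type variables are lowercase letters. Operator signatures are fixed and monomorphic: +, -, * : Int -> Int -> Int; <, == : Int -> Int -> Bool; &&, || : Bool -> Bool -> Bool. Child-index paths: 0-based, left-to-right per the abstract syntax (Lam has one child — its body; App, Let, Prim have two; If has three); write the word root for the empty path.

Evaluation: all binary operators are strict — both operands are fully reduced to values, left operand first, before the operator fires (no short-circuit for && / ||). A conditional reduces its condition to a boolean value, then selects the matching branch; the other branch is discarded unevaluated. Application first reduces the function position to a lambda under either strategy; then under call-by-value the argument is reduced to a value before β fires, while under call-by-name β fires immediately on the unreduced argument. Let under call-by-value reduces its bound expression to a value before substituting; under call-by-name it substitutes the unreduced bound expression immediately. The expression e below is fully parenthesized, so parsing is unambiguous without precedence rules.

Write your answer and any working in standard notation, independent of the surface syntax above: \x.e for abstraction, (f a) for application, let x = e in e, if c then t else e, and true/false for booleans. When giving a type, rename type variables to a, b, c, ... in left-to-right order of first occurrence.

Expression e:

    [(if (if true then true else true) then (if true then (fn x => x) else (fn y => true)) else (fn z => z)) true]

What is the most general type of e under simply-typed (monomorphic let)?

Derivation:
  unify Bool ~ Bool
  unify Bool ~ Bool
  unify Bool ~ Bool
  unify Bool ~ Bool
x : a
\x._ : a -> a
\y._ : b -> Bool
  unify a -> a ~ b -> Bool
  unify a ~ b
  unify b ~ Bool
z : c
\z._ : c -> c
  unify Bool -> Bool ~ c -> c
  unify Bool ~ c
  unify Bool ~ Bool
  unify Bool -> Bool ~ Bool -> d
  unify Bool ~ Bool
  unify Bool ~ d
_ _ : Bool

Answer: Bool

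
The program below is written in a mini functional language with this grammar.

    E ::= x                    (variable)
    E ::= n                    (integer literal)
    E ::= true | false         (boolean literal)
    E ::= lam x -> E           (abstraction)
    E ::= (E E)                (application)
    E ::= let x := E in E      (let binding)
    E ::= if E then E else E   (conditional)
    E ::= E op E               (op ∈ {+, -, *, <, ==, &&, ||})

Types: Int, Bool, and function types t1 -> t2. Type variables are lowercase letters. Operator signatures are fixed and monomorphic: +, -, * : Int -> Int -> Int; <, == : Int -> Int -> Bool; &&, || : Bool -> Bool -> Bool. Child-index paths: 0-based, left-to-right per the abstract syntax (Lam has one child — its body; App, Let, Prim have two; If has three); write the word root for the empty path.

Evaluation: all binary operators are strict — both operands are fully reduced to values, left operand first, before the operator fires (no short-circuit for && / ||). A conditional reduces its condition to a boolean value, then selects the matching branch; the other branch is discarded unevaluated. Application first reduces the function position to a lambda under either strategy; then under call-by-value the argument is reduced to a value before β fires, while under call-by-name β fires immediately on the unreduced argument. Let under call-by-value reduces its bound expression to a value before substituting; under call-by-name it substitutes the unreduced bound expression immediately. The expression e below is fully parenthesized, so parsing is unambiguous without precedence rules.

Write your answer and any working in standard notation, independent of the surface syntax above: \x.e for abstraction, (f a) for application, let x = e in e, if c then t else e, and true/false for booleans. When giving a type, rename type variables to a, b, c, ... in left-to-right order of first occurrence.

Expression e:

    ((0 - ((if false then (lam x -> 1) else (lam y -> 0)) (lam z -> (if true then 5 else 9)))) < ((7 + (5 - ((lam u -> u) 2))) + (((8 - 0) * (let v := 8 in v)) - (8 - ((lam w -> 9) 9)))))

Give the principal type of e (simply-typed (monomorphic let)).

Working:
  unify Int ~ Int
  unify Bool ~ Bool
\x._ : a -> Int
\y._ : b -> Int
  unify a -> Int ~ b -> Int
  unify a ~ b
  unify Int ~ Int
  unify Bool ~ Bool
  unify Int ~ Int
\z._ : c -> Int
  unify b -> Int ~ (c -> Int) -> d
  unify b ~ c -> Int
  unify Int ~ d
_ _ : Int
  unify Int ~ Int
  unify Int ~ Int
  unify Int ~ Int
  unify Int ~ Int
u : e
\u._ : e -> e
  unify e -> e ~ Int -> f
  unify e ~ Int
  unify Int ~ f
_ _ : Int
  unify Int ~ Int
  unify Int ~ Int
  unify Int ~ Int
  unify Int ~ Int
  unify Int ~ Int
  unify Int ~ Int
let v : Int
v : Int
  unify Int ~ Int
  unify Int ~ Int
  unify Int ~ Int
\w._ : g -> Int
  unify g -> Int ~ Int -> h
  unify g ~ Int
  unify Int ~ h
_ _ : Int
  unify Int ~ Int
  unify Int ~ Int
  unify Int ~ Int
  unify Int ~ Int

Answer: Bool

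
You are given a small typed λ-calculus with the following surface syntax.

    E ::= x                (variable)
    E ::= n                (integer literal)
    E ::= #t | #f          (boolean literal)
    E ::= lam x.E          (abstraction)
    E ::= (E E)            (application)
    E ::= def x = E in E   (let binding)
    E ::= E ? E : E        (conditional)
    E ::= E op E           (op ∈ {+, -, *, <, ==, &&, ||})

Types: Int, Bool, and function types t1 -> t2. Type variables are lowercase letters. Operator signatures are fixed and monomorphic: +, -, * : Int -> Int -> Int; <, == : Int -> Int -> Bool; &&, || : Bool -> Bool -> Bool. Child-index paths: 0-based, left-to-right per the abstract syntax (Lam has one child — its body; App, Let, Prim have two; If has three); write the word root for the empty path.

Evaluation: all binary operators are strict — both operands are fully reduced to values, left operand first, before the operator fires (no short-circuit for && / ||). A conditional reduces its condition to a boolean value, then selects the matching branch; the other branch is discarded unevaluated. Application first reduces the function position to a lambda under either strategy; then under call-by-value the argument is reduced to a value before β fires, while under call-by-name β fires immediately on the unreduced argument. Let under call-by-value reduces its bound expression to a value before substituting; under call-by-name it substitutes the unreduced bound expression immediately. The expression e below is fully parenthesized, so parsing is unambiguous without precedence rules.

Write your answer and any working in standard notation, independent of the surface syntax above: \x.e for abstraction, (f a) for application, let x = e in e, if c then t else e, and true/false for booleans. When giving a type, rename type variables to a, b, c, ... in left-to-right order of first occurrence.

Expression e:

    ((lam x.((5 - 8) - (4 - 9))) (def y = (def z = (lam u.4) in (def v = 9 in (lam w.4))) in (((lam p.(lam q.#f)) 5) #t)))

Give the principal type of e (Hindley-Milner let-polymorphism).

Working:
  unify Int ~ Int
  unify Int ~ Int
  unify Int ~ Int
  unify Int ~ Int
  unify Int ~ Int
  unify Int ~ Int
\x._ : a -> Int
\u._ : b -> Int
let z : forall. b -> Int
let v : Int
\w._ : c -> Int
let y : forall. c -> Int
\q._ : e -> Bool
\p._ : d -> e -> Bool
  unify d -> e -> Bool ~ Int -> f
  unify d ~ Int
  unify e -> Bool ~ f
_ _ : e -> Bool
  unify e -> Bool ~ Bool -> g
  unify e ~ Bool
  unify Bool ~ g
_ _ : Bool
  unify a -> Int ~ Bool -> h
  unify a ~ Bool
  unify Int ~ h
_ _ : Int

Answer: Int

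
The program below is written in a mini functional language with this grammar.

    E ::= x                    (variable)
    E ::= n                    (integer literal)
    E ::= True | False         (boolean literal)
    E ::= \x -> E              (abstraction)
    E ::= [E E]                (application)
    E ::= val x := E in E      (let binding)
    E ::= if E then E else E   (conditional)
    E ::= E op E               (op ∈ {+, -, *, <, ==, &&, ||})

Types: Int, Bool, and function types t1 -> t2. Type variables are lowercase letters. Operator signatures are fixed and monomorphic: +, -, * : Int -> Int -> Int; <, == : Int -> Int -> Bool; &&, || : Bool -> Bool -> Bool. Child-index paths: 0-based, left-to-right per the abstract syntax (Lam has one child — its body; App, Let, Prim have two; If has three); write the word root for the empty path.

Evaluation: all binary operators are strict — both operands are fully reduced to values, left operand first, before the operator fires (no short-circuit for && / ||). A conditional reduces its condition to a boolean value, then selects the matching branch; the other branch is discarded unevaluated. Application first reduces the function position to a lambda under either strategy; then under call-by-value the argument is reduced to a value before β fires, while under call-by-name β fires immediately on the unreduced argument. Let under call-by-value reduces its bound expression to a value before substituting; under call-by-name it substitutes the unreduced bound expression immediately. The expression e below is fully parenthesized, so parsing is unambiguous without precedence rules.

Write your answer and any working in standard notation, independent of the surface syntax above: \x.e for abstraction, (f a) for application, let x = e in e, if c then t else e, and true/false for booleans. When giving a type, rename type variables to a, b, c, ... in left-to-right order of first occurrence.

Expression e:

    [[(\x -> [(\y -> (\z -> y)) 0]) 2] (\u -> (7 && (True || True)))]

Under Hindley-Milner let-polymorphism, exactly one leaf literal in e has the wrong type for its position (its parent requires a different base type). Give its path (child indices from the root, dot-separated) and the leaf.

Answer: 1.0.0 : 7

Trace:
y : b
\z._ : c -> b
\y._ : b -> c -> b
  unify b -> c -> b ~ Int -> d
  unify b ~ Int
  unify c -> Int ~ d
_ _ : c -> Int
\x._ : a -> c -> Int
  unify a -> c -> Int ~ Int -> e
  unify a ~ Int
  unify c -> Int ~ e
_ _ : c -> Int
  unify Int ~ Bool
  FAIL: mismatch Int ~ Bool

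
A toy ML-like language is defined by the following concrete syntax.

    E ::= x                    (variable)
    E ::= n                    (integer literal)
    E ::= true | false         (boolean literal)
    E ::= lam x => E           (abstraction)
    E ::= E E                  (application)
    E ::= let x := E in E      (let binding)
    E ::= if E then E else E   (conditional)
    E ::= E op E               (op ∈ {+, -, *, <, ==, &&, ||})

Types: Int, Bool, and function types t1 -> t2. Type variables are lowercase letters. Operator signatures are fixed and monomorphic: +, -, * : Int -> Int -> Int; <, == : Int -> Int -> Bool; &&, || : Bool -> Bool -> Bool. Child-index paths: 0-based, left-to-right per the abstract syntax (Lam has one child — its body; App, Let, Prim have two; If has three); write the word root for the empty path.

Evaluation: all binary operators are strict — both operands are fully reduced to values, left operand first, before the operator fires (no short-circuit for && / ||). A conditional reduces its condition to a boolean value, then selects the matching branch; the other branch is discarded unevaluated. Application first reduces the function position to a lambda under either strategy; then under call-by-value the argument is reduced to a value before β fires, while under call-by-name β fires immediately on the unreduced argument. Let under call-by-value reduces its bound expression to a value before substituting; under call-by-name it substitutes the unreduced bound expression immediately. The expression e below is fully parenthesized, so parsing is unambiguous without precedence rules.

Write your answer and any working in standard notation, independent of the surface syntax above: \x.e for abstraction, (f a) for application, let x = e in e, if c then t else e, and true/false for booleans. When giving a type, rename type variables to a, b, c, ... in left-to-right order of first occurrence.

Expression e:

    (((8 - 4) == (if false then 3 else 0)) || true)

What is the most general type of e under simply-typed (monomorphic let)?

Derivation:
  unify Int ~ Int
  unify Int ~ Int
  unify Int ~ Int
  unify Bool ~ Bool
  unify Int ~ Int
  unify Int ~ Int
  unify Bool ~ Bool
  unify Bool ~ Bool

Answer: Bool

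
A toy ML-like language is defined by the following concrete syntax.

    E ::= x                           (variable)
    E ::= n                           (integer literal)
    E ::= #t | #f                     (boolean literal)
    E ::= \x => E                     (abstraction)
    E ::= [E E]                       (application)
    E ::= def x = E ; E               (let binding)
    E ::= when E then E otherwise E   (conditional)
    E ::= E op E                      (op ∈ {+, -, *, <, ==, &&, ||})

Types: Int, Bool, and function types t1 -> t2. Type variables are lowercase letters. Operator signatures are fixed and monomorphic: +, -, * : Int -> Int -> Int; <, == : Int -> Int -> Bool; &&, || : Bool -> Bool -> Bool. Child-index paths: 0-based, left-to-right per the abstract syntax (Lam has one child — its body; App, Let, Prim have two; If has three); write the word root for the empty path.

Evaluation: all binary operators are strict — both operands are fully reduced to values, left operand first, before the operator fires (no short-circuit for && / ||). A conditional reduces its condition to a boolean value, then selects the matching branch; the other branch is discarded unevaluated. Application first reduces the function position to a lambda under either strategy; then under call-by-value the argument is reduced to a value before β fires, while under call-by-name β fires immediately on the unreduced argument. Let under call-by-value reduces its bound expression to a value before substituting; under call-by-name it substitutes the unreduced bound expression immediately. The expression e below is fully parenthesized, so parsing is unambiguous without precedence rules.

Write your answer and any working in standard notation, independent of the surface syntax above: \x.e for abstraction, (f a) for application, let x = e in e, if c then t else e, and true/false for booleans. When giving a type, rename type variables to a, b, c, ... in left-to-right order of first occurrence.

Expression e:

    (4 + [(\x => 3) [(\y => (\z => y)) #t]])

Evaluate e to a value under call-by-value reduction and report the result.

Trace:
step 0: (4 + ((\x.3) ((\y.(\z.y)) true)))
step 1: [beta@1.1] (4 + ((\x.3) (\z.true)))
step 2: [beta@1] (4 + 3)
step 3: [delta@root] 7

Answer: 7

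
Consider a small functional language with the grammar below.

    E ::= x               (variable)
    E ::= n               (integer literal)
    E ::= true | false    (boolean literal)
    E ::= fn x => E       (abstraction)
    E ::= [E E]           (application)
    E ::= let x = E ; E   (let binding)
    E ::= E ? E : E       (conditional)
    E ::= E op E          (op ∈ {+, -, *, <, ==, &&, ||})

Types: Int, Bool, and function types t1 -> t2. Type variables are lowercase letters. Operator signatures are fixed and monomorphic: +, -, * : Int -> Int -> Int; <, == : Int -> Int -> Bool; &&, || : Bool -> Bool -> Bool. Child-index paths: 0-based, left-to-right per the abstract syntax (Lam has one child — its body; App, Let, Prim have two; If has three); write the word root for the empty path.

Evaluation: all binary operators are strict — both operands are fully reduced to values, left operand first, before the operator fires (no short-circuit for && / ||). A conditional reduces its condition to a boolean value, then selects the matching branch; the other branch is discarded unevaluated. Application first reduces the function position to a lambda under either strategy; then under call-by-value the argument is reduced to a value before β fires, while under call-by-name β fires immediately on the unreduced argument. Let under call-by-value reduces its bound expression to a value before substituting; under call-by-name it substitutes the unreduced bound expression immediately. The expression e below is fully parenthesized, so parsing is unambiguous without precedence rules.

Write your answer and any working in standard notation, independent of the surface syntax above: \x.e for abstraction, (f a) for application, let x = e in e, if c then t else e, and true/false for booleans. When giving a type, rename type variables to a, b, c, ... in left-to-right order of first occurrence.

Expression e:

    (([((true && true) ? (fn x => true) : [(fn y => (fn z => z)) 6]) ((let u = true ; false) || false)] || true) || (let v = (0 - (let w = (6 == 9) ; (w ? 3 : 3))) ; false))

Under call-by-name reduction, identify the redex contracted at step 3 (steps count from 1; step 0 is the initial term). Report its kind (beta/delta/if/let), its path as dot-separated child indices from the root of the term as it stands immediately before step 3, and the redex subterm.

Answer: beta at 0.0 : ((\x.true) ((let u = true in false) || false))

Working:
step 0: ((((if (true && true) then (\x.true) else ((\y.(\z.z)) 6)) ((let u = true in false) || false)) || true) || (let v = (0 - (let w = (6 == 9) in (if w then 3 else 3))) in false))
step 1: [delta@0.0.0.0] ((((if true then (\x.true) else ((\y.(\z.z)) 6)) ((let u = true in false) || false)) || true) || (let v = (0 - (let w = (6 == 9) in (if w then 3 else 3))) in false))
step 2: [if@0.0.0] ((((\x.true) ((let u = true in false) || false)) || true) || (let v = (0 - (let w = (6 == 9) in (if w then 3 else 3))) in false))
step 3: [beta@0.0] ((true || true) || (let v = (0 - (let w = (6 == 9) in (if w then 3 else 3))) in false))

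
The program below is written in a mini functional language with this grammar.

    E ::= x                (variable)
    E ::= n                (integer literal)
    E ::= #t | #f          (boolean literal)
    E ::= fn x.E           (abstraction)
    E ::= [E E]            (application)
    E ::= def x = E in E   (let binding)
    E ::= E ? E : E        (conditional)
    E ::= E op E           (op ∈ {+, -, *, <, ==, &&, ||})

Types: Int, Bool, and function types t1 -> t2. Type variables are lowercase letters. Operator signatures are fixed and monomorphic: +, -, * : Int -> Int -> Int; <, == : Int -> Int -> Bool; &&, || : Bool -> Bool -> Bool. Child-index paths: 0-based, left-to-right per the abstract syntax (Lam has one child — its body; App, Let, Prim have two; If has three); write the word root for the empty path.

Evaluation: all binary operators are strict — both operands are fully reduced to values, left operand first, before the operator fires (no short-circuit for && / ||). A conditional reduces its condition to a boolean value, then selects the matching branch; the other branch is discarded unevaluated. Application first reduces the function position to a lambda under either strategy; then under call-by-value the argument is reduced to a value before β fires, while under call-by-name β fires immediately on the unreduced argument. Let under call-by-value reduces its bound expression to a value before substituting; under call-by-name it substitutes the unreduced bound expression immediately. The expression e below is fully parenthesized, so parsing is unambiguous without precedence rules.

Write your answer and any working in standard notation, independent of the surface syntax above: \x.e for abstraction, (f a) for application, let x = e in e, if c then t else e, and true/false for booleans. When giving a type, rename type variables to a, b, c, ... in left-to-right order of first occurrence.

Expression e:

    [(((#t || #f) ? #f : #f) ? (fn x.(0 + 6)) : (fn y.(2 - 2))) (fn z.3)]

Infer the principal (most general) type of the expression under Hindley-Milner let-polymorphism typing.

Working:
  unify Bool ~ Bool
  unify Bool ~ Bool
  unify Bool ~ Bool
  unify Bool ~ Bool
  unify Bool ~ Bool
  unify Int ~ Int
  unify Int ~ Int
\x._ : a -> Int
  unify Int ~ Int
  unify Int ~ Int
\y._ : b -> Int
  unify a -> Int ~ b -> Int
  unify a ~ b
  unify Int ~ Int
\z._ : c -> Int
  unify b -> Int ~ (c -> Int) -> d
  unify b ~ c -> Int
  unify Int ~ d
_ _ : Int

Answer: Int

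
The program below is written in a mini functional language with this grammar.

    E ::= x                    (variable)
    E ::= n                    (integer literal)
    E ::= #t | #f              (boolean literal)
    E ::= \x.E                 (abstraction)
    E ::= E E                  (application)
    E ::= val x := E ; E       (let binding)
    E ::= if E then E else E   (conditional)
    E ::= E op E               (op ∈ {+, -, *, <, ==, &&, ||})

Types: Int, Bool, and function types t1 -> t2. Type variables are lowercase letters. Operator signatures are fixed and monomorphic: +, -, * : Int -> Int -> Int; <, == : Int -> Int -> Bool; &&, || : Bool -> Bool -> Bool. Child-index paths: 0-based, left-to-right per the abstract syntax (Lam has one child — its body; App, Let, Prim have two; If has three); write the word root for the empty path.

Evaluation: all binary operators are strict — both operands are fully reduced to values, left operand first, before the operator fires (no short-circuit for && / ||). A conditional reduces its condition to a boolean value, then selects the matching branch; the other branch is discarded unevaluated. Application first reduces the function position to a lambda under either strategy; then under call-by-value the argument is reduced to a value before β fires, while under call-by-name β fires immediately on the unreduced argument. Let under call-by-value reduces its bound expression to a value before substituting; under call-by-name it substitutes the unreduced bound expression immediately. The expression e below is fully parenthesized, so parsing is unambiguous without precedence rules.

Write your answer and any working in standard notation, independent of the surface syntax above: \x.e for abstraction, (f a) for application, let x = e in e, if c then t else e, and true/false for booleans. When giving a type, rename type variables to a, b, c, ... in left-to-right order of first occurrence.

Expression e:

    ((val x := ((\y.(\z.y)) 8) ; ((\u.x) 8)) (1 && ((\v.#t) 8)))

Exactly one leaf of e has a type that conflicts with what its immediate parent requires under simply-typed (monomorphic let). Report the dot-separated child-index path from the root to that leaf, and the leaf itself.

Answer: 1.0 : 1

Derivation:
y : a
\z._ : b -> a
\y._ : a -> b -> a
  unify a -> b -> a ~ Int -> c
  unify a ~ Int
  unify b -> Int ~ c
_ _ : b -> Int
let x : b -> Int
x : b -> Int
\u._ : d -> b -> Int
  unify d -> b -> Int ~ Int -> e
  unify d ~ Int
  unify b -> Int ~ e
_ _ : b -> Int
  unify Int ~ Bool
  FAIL: mismatch Int ~ Bool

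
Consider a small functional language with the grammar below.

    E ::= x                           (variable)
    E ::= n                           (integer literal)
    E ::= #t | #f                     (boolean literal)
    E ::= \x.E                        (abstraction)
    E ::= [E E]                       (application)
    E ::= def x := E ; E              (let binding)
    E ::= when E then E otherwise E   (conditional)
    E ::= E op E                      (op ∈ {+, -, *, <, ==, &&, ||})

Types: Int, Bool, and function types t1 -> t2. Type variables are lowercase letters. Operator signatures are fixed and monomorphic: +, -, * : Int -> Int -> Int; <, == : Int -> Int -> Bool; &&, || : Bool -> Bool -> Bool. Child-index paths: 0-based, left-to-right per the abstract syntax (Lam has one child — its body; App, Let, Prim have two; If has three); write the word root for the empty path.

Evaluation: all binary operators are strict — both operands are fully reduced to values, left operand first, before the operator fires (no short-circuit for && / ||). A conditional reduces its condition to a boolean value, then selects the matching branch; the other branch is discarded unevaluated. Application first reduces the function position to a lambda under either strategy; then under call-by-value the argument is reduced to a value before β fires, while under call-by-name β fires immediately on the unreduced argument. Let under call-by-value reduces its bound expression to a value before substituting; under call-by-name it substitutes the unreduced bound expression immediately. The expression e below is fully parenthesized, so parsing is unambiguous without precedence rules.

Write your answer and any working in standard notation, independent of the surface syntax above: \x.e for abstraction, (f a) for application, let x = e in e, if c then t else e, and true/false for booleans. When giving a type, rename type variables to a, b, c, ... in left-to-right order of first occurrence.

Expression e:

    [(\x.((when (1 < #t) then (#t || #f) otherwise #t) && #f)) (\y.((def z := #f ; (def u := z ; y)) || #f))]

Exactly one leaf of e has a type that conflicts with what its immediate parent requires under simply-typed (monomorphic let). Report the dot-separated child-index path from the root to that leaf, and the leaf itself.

Answer: 0.0.0.0.1 : true

Working:
  unify Int ~ Int
  unify Bool ~ Int
  FAIL: mismatch Bool ~ Int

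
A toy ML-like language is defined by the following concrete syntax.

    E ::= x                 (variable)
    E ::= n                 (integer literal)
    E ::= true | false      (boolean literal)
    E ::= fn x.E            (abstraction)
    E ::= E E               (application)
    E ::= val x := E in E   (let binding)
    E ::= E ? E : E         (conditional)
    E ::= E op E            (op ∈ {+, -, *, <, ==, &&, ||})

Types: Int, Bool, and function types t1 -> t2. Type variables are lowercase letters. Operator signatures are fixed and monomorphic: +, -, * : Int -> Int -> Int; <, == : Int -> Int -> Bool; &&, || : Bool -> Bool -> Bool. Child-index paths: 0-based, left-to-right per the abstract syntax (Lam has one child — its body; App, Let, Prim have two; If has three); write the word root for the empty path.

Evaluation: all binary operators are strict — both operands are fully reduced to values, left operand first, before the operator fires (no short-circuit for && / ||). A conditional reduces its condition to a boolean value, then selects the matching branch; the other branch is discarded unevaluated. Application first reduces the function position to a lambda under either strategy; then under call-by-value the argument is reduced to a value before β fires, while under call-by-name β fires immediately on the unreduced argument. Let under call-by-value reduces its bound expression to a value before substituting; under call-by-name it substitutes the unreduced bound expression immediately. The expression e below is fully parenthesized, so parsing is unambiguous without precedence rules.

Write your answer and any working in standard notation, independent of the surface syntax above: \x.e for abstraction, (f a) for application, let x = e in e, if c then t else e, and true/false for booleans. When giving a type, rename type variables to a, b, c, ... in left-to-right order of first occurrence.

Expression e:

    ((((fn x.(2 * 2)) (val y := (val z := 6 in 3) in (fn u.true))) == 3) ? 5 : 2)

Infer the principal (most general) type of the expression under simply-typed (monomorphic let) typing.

Answer: Int

Trace:
  unify Int ~ Int
  unify Int ~ Int
\x._ : a -> Int
let z : Int
let y : Int
\u._ : b -> Bool
  unify a -> Int ~ (b -> Bool) -> c
  unify a ~ b -> Bool
  unify Int ~ c
_ _ : Int
  unify Int ~ Int
  unify Int ~ Int
  unify Bool ~ Bool
  unify Int ~ Int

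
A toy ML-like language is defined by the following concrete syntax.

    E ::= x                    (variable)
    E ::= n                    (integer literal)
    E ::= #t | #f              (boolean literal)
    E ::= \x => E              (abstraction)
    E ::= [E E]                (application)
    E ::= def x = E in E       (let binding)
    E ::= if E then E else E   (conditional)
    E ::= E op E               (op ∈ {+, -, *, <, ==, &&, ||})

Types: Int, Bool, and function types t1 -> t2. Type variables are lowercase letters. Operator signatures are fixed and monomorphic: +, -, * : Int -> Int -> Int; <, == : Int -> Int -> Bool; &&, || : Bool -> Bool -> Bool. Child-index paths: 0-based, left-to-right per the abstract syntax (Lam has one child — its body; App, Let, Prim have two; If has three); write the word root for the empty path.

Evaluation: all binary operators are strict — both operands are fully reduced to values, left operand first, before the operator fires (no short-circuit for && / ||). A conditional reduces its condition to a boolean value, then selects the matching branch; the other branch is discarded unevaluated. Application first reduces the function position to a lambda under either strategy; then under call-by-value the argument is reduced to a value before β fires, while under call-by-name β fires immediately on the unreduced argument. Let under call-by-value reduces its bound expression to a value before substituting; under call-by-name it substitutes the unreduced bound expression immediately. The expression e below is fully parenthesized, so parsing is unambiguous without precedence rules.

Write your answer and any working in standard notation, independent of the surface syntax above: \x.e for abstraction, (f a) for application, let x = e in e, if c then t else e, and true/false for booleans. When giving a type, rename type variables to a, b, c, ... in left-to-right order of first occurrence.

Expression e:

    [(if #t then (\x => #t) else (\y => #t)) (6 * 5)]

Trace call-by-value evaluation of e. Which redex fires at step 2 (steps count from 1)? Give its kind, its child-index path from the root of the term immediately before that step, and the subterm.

Answer: delta at 1 : (6 * 5)

Trace:
step 0: ((if true then (\x.true) else (\y.true)) (6 * 5))
step 1: [if@0] ((\x.true) (6 * 5))
step 2: [delta@1] ((\x.true) 30)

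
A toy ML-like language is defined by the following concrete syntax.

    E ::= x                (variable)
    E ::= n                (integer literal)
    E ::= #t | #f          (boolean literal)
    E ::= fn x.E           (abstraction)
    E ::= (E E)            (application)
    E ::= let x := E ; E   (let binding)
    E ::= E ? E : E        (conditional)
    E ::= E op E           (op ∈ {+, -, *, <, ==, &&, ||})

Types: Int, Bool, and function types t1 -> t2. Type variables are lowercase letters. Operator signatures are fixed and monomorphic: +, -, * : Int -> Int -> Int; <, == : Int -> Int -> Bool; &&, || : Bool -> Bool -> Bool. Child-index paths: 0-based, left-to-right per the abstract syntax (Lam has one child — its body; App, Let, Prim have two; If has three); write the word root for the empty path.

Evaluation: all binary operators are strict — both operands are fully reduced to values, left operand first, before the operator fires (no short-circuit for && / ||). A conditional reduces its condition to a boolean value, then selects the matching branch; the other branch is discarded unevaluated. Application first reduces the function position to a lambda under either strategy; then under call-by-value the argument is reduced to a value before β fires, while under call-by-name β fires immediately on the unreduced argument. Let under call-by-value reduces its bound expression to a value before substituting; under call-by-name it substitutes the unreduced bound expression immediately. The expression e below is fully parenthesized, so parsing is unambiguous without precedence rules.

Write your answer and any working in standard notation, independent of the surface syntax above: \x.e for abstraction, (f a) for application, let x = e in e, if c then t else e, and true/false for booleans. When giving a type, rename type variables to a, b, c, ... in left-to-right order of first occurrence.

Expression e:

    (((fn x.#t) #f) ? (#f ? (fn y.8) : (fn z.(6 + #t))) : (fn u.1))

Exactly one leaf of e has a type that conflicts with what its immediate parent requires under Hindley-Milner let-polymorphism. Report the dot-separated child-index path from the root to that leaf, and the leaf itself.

Trace:
\x._ : a -> Bool
  unify a -> Bool ~ Bool -> b
  unify a ~ Bool
  unify Bool ~ b
_ _ : Bool
  unify Bool ~ Bool
  unify Bool ~ Bool
\y._ : c -> Int
  unify Int ~ Int
  unify Bool ~ Int
  FAIL: mismatch Bool ~ Int

Answer: 1.2.0.1 : true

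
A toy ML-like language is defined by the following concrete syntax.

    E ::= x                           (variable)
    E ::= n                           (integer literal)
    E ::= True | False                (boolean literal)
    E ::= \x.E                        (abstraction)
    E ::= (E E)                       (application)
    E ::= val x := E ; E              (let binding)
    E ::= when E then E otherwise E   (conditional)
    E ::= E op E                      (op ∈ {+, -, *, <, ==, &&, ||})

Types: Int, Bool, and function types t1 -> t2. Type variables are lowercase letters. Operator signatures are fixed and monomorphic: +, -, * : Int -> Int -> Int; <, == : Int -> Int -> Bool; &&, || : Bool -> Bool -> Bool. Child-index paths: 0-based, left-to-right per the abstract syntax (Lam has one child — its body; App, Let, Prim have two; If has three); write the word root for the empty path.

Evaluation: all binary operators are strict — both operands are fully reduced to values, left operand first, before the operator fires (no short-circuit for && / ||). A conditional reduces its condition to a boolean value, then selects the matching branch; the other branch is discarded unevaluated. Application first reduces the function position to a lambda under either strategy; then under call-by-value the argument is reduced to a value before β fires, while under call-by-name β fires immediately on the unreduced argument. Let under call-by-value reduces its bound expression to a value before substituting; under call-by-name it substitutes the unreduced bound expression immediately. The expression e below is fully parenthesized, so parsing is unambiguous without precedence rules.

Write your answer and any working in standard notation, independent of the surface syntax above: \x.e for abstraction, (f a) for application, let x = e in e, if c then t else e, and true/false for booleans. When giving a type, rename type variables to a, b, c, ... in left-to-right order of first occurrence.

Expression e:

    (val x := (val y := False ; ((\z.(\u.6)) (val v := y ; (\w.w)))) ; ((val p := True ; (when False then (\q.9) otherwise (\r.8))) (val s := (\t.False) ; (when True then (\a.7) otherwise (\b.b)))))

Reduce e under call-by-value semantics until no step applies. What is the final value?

Answer: 8

Trace:
step 0: (let x = (let y = false in ((\z.(\u.6)) (let v = y in (\w.w)))) in ((let p = true in (if false then (\q.9) else (\r.8))) (let s = (\t.false) in (if true then (\a.7) else (\b.b)))))
step 1: [let@0] (let x = ((\z.(\u.6)) (let v = false in (\w.w))) in ((let p = true in (if false then (\q.9) else (\r.8))) (let s = (\t.false) in (if true then (\a.7) else (\b.b)))))
step 2: [let@0.1] (let x = ((\z.(\u.6)) (\w.w)) in ((let p = true in (if false then (\q.9) else (\r.8))) (let s = (\t.false) in (if true then (\a.7) else (\b.b)))))
step 3: [beta@0] (let x = (\u.6) in ((let p = true in (if false then (\q.9) else (\r.8))) (let s = (\t.false) in (if true then (\a.7) else (\b.b)))))
step 4: [let@root] ((let p = true in (if false then (\q.9) else (\r.8))) (let s = (\t.false) in (if true then (\a.7) else (\b.b))))
step 5: [let@0] ((if false then (\q.9) else (\r.8)) (let s = (\t.false) in (if true then (\a.7) else (\b.b))))
step 6: [if@0] ((\r.8) (let s = (\t.false) in (if true then (\a.7) else (\b.b))))
step 7: [let@1] ((\r.8) (if true then (\a.7) else (\b.b)))
step 8: [if@1] ((\r.8) (\a.7))
step 9: [beta@root] 8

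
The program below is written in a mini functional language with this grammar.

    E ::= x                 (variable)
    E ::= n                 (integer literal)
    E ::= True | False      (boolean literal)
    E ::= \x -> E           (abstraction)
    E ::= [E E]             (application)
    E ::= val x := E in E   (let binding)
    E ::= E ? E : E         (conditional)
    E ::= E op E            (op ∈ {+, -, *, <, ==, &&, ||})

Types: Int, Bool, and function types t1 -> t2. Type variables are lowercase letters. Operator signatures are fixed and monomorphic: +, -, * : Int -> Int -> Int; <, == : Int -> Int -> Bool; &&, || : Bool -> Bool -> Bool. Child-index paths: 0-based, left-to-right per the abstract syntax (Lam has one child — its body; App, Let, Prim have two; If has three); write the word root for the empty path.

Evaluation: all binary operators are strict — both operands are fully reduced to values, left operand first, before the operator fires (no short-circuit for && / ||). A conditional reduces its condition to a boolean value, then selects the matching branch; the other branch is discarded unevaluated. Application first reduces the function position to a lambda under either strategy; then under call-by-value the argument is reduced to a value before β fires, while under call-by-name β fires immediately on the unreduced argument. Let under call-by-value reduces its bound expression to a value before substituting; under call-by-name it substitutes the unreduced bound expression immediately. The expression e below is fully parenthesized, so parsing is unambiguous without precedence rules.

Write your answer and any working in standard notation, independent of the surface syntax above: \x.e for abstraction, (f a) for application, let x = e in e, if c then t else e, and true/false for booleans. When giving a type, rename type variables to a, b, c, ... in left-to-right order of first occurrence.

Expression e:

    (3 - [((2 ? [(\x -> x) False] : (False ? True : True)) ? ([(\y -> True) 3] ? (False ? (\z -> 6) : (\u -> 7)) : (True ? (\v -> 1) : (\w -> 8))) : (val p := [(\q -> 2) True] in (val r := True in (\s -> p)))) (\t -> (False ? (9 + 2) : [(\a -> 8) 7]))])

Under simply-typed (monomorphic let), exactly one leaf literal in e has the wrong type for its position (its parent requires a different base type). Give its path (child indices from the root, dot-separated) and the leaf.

Derivation:
  unify Int ~ Int
  unify Int ~ Bool
  FAIL: mismatch Int ~ Bool

Answer: 1.0.0.0 : 2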